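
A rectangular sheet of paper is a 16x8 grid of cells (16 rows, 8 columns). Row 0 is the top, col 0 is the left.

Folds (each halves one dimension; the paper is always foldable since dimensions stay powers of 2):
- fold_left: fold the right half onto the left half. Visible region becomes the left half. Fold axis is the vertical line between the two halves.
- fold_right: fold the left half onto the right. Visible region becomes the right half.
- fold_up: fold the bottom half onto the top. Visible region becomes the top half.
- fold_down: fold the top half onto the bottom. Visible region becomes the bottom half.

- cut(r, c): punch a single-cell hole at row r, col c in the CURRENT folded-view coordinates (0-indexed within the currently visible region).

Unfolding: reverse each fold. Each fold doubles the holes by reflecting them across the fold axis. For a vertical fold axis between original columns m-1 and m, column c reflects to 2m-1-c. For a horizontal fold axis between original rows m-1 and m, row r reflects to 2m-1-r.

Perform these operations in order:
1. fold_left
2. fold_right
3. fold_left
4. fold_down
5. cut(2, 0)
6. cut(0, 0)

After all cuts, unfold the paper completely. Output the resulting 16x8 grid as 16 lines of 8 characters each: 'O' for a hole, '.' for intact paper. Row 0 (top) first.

Op 1 fold_left: fold axis v@4; visible region now rows[0,16) x cols[0,4) = 16x4
Op 2 fold_right: fold axis v@2; visible region now rows[0,16) x cols[2,4) = 16x2
Op 3 fold_left: fold axis v@3; visible region now rows[0,16) x cols[2,3) = 16x1
Op 4 fold_down: fold axis h@8; visible region now rows[8,16) x cols[2,3) = 8x1
Op 5 cut(2, 0): punch at orig (10,2); cuts so far [(10, 2)]; region rows[8,16) x cols[2,3) = 8x1
Op 6 cut(0, 0): punch at orig (8,2); cuts so far [(8, 2), (10, 2)]; region rows[8,16) x cols[2,3) = 8x1
Unfold 1 (reflect across h@8): 4 holes -> [(5, 2), (7, 2), (8, 2), (10, 2)]
Unfold 2 (reflect across v@3): 8 holes -> [(5, 2), (5, 3), (7, 2), (7, 3), (8, 2), (8, 3), (10, 2), (10, 3)]
Unfold 3 (reflect across v@2): 16 holes -> [(5, 0), (5, 1), (5, 2), (5, 3), (7, 0), (7, 1), (7, 2), (7, 3), (8, 0), (8, 1), (8, 2), (8, 3), (10, 0), (10, 1), (10, 2), (10, 3)]
Unfold 4 (reflect across v@4): 32 holes -> [(5, 0), (5, 1), (5, 2), (5, 3), (5, 4), (5, 5), (5, 6), (5, 7), (7, 0), (7, 1), (7, 2), (7, 3), (7, 4), (7, 5), (7, 6), (7, 7), (8, 0), (8, 1), (8, 2), (8, 3), (8, 4), (8, 5), (8, 6), (8, 7), (10, 0), (10, 1), (10, 2), (10, 3), (10, 4), (10, 5), (10, 6), (10, 7)]

Answer: ........
........
........
........
........
OOOOOOOO
........
OOOOOOOO
OOOOOOOO
........
OOOOOOOO
........
........
........
........
........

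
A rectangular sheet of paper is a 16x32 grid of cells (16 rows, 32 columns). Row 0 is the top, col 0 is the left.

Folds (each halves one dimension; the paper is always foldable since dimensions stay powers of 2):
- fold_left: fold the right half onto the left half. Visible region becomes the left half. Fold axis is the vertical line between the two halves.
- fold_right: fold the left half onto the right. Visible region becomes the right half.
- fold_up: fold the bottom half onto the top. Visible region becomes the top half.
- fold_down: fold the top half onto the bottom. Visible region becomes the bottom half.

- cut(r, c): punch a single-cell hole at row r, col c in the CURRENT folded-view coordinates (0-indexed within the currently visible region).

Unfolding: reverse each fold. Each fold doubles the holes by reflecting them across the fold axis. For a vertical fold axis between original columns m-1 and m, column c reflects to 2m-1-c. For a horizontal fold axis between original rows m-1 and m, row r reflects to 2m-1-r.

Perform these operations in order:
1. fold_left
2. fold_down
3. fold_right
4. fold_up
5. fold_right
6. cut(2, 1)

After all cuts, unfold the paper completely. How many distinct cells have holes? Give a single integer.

Op 1 fold_left: fold axis v@16; visible region now rows[0,16) x cols[0,16) = 16x16
Op 2 fold_down: fold axis h@8; visible region now rows[8,16) x cols[0,16) = 8x16
Op 3 fold_right: fold axis v@8; visible region now rows[8,16) x cols[8,16) = 8x8
Op 4 fold_up: fold axis h@12; visible region now rows[8,12) x cols[8,16) = 4x8
Op 5 fold_right: fold axis v@12; visible region now rows[8,12) x cols[12,16) = 4x4
Op 6 cut(2, 1): punch at orig (10,13); cuts so far [(10, 13)]; region rows[8,12) x cols[12,16) = 4x4
Unfold 1 (reflect across v@12): 2 holes -> [(10, 10), (10, 13)]
Unfold 2 (reflect across h@12): 4 holes -> [(10, 10), (10, 13), (13, 10), (13, 13)]
Unfold 3 (reflect across v@8): 8 holes -> [(10, 2), (10, 5), (10, 10), (10, 13), (13, 2), (13, 5), (13, 10), (13, 13)]
Unfold 4 (reflect across h@8): 16 holes -> [(2, 2), (2, 5), (2, 10), (2, 13), (5, 2), (5, 5), (5, 10), (5, 13), (10, 2), (10, 5), (10, 10), (10, 13), (13, 2), (13, 5), (13, 10), (13, 13)]
Unfold 5 (reflect across v@16): 32 holes -> [(2, 2), (2, 5), (2, 10), (2, 13), (2, 18), (2, 21), (2, 26), (2, 29), (5, 2), (5, 5), (5, 10), (5, 13), (5, 18), (5, 21), (5, 26), (5, 29), (10, 2), (10, 5), (10, 10), (10, 13), (10, 18), (10, 21), (10, 26), (10, 29), (13, 2), (13, 5), (13, 10), (13, 13), (13, 18), (13, 21), (13, 26), (13, 29)]

Answer: 32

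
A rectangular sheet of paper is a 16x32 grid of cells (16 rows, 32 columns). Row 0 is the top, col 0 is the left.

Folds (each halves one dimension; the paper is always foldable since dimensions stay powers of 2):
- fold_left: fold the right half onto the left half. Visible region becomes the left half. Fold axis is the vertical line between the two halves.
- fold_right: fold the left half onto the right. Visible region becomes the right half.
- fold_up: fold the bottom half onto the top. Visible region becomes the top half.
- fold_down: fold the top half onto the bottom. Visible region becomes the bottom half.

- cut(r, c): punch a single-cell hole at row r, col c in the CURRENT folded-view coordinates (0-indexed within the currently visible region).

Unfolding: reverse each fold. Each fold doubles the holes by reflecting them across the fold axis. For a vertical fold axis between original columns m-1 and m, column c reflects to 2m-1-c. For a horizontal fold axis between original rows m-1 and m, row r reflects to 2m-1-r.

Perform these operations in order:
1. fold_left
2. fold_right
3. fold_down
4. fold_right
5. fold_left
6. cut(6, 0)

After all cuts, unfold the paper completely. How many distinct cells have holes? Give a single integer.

Answer: 32

Derivation:
Op 1 fold_left: fold axis v@16; visible region now rows[0,16) x cols[0,16) = 16x16
Op 2 fold_right: fold axis v@8; visible region now rows[0,16) x cols[8,16) = 16x8
Op 3 fold_down: fold axis h@8; visible region now rows[8,16) x cols[8,16) = 8x8
Op 4 fold_right: fold axis v@12; visible region now rows[8,16) x cols[12,16) = 8x4
Op 5 fold_left: fold axis v@14; visible region now rows[8,16) x cols[12,14) = 8x2
Op 6 cut(6, 0): punch at orig (14,12); cuts so far [(14, 12)]; region rows[8,16) x cols[12,14) = 8x2
Unfold 1 (reflect across v@14): 2 holes -> [(14, 12), (14, 15)]
Unfold 2 (reflect across v@12): 4 holes -> [(14, 8), (14, 11), (14, 12), (14, 15)]
Unfold 3 (reflect across h@8): 8 holes -> [(1, 8), (1, 11), (1, 12), (1, 15), (14, 8), (14, 11), (14, 12), (14, 15)]
Unfold 4 (reflect across v@8): 16 holes -> [(1, 0), (1, 3), (1, 4), (1, 7), (1, 8), (1, 11), (1, 12), (1, 15), (14, 0), (14, 3), (14, 4), (14, 7), (14, 8), (14, 11), (14, 12), (14, 15)]
Unfold 5 (reflect across v@16): 32 holes -> [(1, 0), (1, 3), (1, 4), (1, 7), (1, 8), (1, 11), (1, 12), (1, 15), (1, 16), (1, 19), (1, 20), (1, 23), (1, 24), (1, 27), (1, 28), (1, 31), (14, 0), (14, 3), (14, 4), (14, 7), (14, 8), (14, 11), (14, 12), (14, 15), (14, 16), (14, 19), (14, 20), (14, 23), (14, 24), (14, 27), (14, 28), (14, 31)]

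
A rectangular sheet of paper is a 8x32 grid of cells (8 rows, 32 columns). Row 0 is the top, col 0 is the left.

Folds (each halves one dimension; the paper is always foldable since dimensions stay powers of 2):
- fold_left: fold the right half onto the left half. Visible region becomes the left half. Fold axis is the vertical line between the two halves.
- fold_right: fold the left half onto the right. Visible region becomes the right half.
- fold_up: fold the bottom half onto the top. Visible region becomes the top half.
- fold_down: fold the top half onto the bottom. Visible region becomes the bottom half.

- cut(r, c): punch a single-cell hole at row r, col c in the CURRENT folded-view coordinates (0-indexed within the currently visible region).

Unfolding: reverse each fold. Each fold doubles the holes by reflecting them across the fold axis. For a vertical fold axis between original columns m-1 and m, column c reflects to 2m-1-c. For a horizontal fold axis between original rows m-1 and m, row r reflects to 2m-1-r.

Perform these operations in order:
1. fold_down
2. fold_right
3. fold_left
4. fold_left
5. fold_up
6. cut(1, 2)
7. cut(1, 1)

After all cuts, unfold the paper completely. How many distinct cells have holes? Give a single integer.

Op 1 fold_down: fold axis h@4; visible region now rows[4,8) x cols[0,32) = 4x32
Op 2 fold_right: fold axis v@16; visible region now rows[4,8) x cols[16,32) = 4x16
Op 3 fold_left: fold axis v@24; visible region now rows[4,8) x cols[16,24) = 4x8
Op 4 fold_left: fold axis v@20; visible region now rows[4,8) x cols[16,20) = 4x4
Op 5 fold_up: fold axis h@6; visible region now rows[4,6) x cols[16,20) = 2x4
Op 6 cut(1, 2): punch at orig (5,18); cuts so far [(5, 18)]; region rows[4,6) x cols[16,20) = 2x4
Op 7 cut(1, 1): punch at orig (5,17); cuts so far [(5, 17), (5, 18)]; region rows[4,6) x cols[16,20) = 2x4
Unfold 1 (reflect across h@6): 4 holes -> [(5, 17), (5, 18), (6, 17), (6, 18)]
Unfold 2 (reflect across v@20): 8 holes -> [(5, 17), (5, 18), (5, 21), (5, 22), (6, 17), (6, 18), (6, 21), (6, 22)]
Unfold 3 (reflect across v@24): 16 holes -> [(5, 17), (5, 18), (5, 21), (5, 22), (5, 25), (5, 26), (5, 29), (5, 30), (6, 17), (6, 18), (6, 21), (6, 22), (6, 25), (6, 26), (6, 29), (6, 30)]
Unfold 4 (reflect across v@16): 32 holes -> [(5, 1), (5, 2), (5, 5), (5, 6), (5, 9), (5, 10), (5, 13), (5, 14), (5, 17), (5, 18), (5, 21), (5, 22), (5, 25), (5, 26), (5, 29), (5, 30), (6, 1), (6, 2), (6, 5), (6, 6), (6, 9), (6, 10), (6, 13), (6, 14), (6, 17), (6, 18), (6, 21), (6, 22), (6, 25), (6, 26), (6, 29), (6, 30)]
Unfold 5 (reflect across h@4): 64 holes -> [(1, 1), (1, 2), (1, 5), (1, 6), (1, 9), (1, 10), (1, 13), (1, 14), (1, 17), (1, 18), (1, 21), (1, 22), (1, 25), (1, 26), (1, 29), (1, 30), (2, 1), (2, 2), (2, 5), (2, 6), (2, 9), (2, 10), (2, 13), (2, 14), (2, 17), (2, 18), (2, 21), (2, 22), (2, 25), (2, 26), (2, 29), (2, 30), (5, 1), (5, 2), (5, 5), (5, 6), (5, 9), (5, 10), (5, 13), (5, 14), (5, 17), (5, 18), (5, 21), (5, 22), (5, 25), (5, 26), (5, 29), (5, 30), (6, 1), (6, 2), (6, 5), (6, 6), (6, 9), (6, 10), (6, 13), (6, 14), (6, 17), (6, 18), (6, 21), (6, 22), (6, 25), (6, 26), (6, 29), (6, 30)]

Answer: 64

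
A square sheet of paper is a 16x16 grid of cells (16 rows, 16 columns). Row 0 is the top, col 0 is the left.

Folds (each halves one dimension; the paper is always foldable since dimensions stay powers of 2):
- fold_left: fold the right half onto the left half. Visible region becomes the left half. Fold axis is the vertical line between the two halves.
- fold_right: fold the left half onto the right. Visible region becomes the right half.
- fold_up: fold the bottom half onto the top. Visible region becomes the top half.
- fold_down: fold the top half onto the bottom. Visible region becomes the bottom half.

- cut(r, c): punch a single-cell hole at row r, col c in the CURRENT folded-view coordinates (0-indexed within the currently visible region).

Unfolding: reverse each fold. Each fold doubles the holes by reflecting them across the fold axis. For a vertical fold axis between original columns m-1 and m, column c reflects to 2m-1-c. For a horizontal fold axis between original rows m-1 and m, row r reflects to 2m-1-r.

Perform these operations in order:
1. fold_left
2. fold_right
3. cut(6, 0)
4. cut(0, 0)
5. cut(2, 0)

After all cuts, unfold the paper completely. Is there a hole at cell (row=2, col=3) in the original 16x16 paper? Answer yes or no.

Answer: yes

Derivation:
Op 1 fold_left: fold axis v@8; visible region now rows[0,16) x cols[0,8) = 16x8
Op 2 fold_right: fold axis v@4; visible region now rows[0,16) x cols[4,8) = 16x4
Op 3 cut(6, 0): punch at orig (6,4); cuts so far [(6, 4)]; region rows[0,16) x cols[4,8) = 16x4
Op 4 cut(0, 0): punch at orig (0,4); cuts so far [(0, 4), (6, 4)]; region rows[0,16) x cols[4,8) = 16x4
Op 5 cut(2, 0): punch at orig (2,4); cuts so far [(0, 4), (2, 4), (6, 4)]; region rows[0,16) x cols[4,8) = 16x4
Unfold 1 (reflect across v@4): 6 holes -> [(0, 3), (0, 4), (2, 3), (2, 4), (6, 3), (6, 4)]
Unfold 2 (reflect across v@8): 12 holes -> [(0, 3), (0, 4), (0, 11), (0, 12), (2, 3), (2, 4), (2, 11), (2, 12), (6, 3), (6, 4), (6, 11), (6, 12)]
Holes: [(0, 3), (0, 4), (0, 11), (0, 12), (2, 3), (2, 4), (2, 11), (2, 12), (6, 3), (6, 4), (6, 11), (6, 12)]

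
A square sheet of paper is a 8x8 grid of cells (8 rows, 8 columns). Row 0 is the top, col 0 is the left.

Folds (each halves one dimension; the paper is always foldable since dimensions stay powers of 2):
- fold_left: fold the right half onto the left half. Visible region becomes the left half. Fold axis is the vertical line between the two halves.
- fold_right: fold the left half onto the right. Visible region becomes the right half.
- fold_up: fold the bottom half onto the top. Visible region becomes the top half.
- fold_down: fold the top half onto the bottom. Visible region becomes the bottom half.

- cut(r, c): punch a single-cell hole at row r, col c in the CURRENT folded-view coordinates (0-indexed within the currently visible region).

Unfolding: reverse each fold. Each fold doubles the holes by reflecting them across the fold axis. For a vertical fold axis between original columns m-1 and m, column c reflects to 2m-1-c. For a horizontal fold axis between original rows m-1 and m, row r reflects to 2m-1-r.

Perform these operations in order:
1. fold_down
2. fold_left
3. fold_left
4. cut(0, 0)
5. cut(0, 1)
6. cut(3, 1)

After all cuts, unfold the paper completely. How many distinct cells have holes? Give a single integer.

Op 1 fold_down: fold axis h@4; visible region now rows[4,8) x cols[0,8) = 4x8
Op 2 fold_left: fold axis v@4; visible region now rows[4,8) x cols[0,4) = 4x4
Op 3 fold_left: fold axis v@2; visible region now rows[4,8) x cols[0,2) = 4x2
Op 4 cut(0, 0): punch at orig (4,0); cuts so far [(4, 0)]; region rows[4,8) x cols[0,2) = 4x2
Op 5 cut(0, 1): punch at orig (4,1); cuts so far [(4, 0), (4, 1)]; region rows[4,8) x cols[0,2) = 4x2
Op 6 cut(3, 1): punch at orig (7,1); cuts so far [(4, 0), (4, 1), (7, 1)]; region rows[4,8) x cols[0,2) = 4x2
Unfold 1 (reflect across v@2): 6 holes -> [(4, 0), (4, 1), (4, 2), (4, 3), (7, 1), (7, 2)]
Unfold 2 (reflect across v@4): 12 holes -> [(4, 0), (4, 1), (4, 2), (4, 3), (4, 4), (4, 5), (4, 6), (4, 7), (7, 1), (7, 2), (7, 5), (7, 6)]
Unfold 3 (reflect across h@4): 24 holes -> [(0, 1), (0, 2), (0, 5), (0, 6), (3, 0), (3, 1), (3, 2), (3, 3), (3, 4), (3, 5), (3, 6), (3, 7), (4, 0), (4, 1), (4, 2), (4, 3), (4, 4), (4, 5), (4, 6), (4, 7), (7, 1), (7, 2), (7, 5), (7, 6)]

Answer: 24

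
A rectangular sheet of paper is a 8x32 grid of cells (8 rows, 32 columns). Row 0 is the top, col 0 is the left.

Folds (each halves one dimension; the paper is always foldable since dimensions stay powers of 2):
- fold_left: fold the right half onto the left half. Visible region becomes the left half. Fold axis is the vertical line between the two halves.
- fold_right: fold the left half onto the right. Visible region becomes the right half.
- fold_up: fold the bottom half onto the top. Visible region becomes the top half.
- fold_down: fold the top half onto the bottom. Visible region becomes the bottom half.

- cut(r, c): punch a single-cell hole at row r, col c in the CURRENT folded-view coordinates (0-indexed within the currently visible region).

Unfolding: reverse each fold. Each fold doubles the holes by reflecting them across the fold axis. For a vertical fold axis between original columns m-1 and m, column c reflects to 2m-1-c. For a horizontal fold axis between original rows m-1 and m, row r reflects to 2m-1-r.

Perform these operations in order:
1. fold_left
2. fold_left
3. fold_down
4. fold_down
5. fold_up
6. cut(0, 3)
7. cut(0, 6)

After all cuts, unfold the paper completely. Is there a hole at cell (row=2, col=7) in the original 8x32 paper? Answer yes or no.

Answer: no

Derivation:
Op 1 fold_left: fold axis v@16; visible region now rows[0,8) x cols[0,16) = 8x16
Op 2 fold_left: fold axis v@8; visible region now rows[0,8) x cols[0,8) = 8x8
Op 3 fold_down: fold axis h@4; visible region now rows[4,8) x cols[0,8) = 4x8
Op 4 fold_down: fold axis h@6; visible region now rows[6,8) x cols[0,8) = 2x8
Op 5 fold_up: fold axis h@7; visible region now rows[6,7) x cols[0,8) = 1x8
Op 6 cut(0, 3): punch at orig (6,3); cuts so far [(6, 3)]; region rows[6,7) x cols[0,8) = 1x8
Op 7 cut(0, 6): punch at orig (6,6); cuts so far [(6, 3), (6, 6)]; region rows[6,7) x cols[0,8) = 1x8
Unfold 1 (reflect across h@7): 4 holes -> [(6, 3), (6, 6), (7, 3), (7, 6)]
Unfold 2 (reflect across h@6): 8 holes -> [(4, 3), (4, 6), (5, 3), (5, 6), (6, 3), (6, 6), (7, 3), (7, 6)]
Unfold 3 (reflect across h@4): 16 holes -> [(0, 3), (0, 6), (1, 3), (1, 6), (2, 3), (2, 6), (3, 3), (3, 6), (4, 3), (4, 6), (5, 3), (5, 6), (6, 3), (6, 6), (7, 3), (7, 6)]
Unfold 4 (reflect across v@8): 32 holes -> [(0, 3), (0, 6), (0, 9), (0, 12), (1, 3), (1, 6), (1, 9), (1, 12), (2, 3), (2, 6), (2, 9), (2, 12), (3, 3), (3, 6), (3, 9), (3, 12), (4, 3), (4, 6), (4, 9), (4, 12), (5, 3), (5, 6), (5, 9), (5, 12), (6, 3), (6, 6), (6, 9), (6, 12), (7, 3), (7, 6), (7, 9), (7, 12)]
Unfold 5 (reflect across v@16): 64 holes -> [(0, 3), (0, 6), (0, 9), (0, 12), (0, 19), (0, 22), (0, 25), (0, 28), (1, 3), (1, 6), (1, 9), (1, 12), (1, 19), (1, 22), (1, 25), (1, 28), (2, 3), (2, 6), (2, 9), (2, 12), (2, 19), (2, 22), (2, 25), (2, 28), (3, 3), (3, 6), (3, 9), (3, 12), (3, 19), (3, 22), (3, 25), (3, 28), (4, 3), (4, 6), (4, 9), (4, 12), (4, 19), (4, 22), (4, 25), (4, 28), (5, 3), (5, 6), (5, 9), (5, 12), (5, 19), (5, 22), (5, 25), (5, 28), (6, 3), (6, 6), (6, 9), (6, 12), (6, 19), (6, 22), (6, 25), (6, 28), (7, 3), (7, 6), (7, 9), (7, 12), (7, 19), (7, 22), (7, 25), (7, 28)]
Holes: [(0, 3), (0, 6), (0, 9), (0, 12), (0, 19), (0, 22), (0, 25), (0, 28), (1, 3), (1, 6), (1, 9), (1, 12), (1, 19), (1, 22), (1, 25), (1, 28), (2, 3), (2, 6), (2, 9), (2, 12), (2, 19), (2, 22), (2, 25), (2, 28), (3, 3), (3, 6), (3, 9), (3, 12), (3, 19), (3, 22), (3, 25), (3, 28), (4, 3), (4, 6), (4, 9), (4, 12), (4, 19), (4, 22), (4, 25), (4, 28), (5, 3), (5, 6), (5, 9), (5, 12), (5, 19), (5, 22), (5, 25), (5, 28), (6, 3), (6, 6), (6, 9), (6, 12), (6, 19), (6, 22), (6, 25), (6, 28), (7, 3), (7, 6), (7, 9), (7, 12), (7, 19), (7, 22), (7, 25), (7, 28)]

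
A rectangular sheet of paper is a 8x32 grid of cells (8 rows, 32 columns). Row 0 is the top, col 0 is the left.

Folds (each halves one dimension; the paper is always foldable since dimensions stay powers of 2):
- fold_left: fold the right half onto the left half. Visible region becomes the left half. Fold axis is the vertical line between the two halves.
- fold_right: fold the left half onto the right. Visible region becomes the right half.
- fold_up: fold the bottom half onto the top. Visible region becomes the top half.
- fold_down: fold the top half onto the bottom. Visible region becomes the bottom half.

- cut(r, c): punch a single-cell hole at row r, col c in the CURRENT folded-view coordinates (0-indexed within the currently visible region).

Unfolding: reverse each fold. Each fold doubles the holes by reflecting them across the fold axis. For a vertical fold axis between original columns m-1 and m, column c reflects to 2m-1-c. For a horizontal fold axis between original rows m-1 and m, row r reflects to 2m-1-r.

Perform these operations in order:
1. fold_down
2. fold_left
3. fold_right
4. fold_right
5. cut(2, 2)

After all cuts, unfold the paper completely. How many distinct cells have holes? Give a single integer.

Answer: 16

Derivation:
Op 1 fold_down: fold axis h@4; visible region now rows[4,8) x cols[0,32) = 4x32
Op 2 fold_left: fold axis v@16; visible region now rows[4,8) x cols[0,16) = 4x16
Op 3 fold_right: fold axis v@8; visible region now rows[4,8) x cols[8,16) = 4x8
Op 4 fold_right: fold axis v@12; visible region now rows[4,8) x cols[12,16) = 4x4
Op 5 cut(2, 2): punch at orig (6,14); cuts so far [(6, 14)]; region rows[4,8) x cols[12,16) = 4x4
Unfold 1 (reflect across v@12): 2 holes -> [(6, 9), (6, 14)]
Unfold 2 (reflect across v@8): 4 holes -> [(6, 1), (6, 6), (6, 9), (6, 14)]
Unfold 3 (reflect across v@16): 8 holes -> [(6, 1), (6, 6), (6, 9), (6, 14), (6, 17), (6, 22), (6, 25), (6, 30)]
Unfold 4 (reflect across h@4): 16 holes -> [(1, 1), (1, 6), (1, 9), (1, 14), (1, 17), (1, 22), (1, 25), (1, 30), (6, 1), (6, 6), (6, 9), (6, 14), (6, 17), (6, 22), (6, 25), (6, 30)]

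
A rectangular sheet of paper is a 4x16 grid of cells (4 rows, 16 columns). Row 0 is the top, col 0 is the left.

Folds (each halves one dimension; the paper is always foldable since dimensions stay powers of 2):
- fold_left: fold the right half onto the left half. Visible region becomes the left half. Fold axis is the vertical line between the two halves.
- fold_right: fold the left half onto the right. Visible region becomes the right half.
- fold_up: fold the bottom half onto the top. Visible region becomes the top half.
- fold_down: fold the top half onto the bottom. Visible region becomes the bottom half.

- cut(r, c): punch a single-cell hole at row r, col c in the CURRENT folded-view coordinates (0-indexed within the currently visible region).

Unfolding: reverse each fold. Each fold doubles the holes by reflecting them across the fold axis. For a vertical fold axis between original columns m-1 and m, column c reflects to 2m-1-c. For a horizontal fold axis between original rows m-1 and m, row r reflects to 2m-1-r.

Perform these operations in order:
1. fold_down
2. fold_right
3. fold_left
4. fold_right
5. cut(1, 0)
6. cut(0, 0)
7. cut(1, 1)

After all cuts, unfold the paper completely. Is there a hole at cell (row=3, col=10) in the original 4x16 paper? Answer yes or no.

Answer: yes

Derivation:
Op 1 fold_down: fold axis h@2; visible region now rows[2,4) x cols[0,16) = 2x16
Op 2 fold_right: fold axis v@8; visible region now rows[2,4) x cols[8,16) = 2x8
Op 3 fold_left: fold axis v@12; visible region now rows[2,4) x cols[8,12) = 2x4
Op 4 fold_right: fold axis v@10; visible region now rows[2,4) x cols[10,12) = 2x2
Op 5 cut(1, 0): punch at orig (3,10); cuts so far [(3, 10)]; region rows[2,4) x cols[10,12) = 2x2
Op 6 cut(0, 0): punch at orig (2,10); cuts so far [(2, 10), (3, 10)]; region rows[2,4) x cols[10,12) = 2x2
Op 7 cut(1, 1): punch at orig (3,11); cuts so far [(2, 10), (3, 10), (3, 11)]; region rows[2,4) x cols[10,12) = 2x2
Unfold 1 (reflect across v@10): 6 holes -> [(2, 9), (2, 10), (3, 8), (3, 9), (3, 10), (3, 11)]
Unfold 2 (reflect across v@12): 12 holes -> [(2, 9), (2, 10), (2, 13), (2, 14), (3, 8), (3, 9), (3, 10), (3, 11), (3, 12), (3, 13), (3, 14), (3, 15)]
Unfold 3 (reflect across v@8): 24 holes -> [(2, 1), (2, 2), (2, 5), (2, 6), (2, 9), (2, 10), (2, 13), (2, 14), (3, 0), (3, 1), (3, 2), (3, 3), (3, 4), (3, 5), (3, 6), (3, 7), (3, 8), (3, 9), (3, 10), (3, 11), (3, 12), (3, 13), (3, 14), (3, 15)]
Unfold 4 (reflect across h@2): 48 holes -> [(0, 0), (0, 1), (0, 2), (0, 3), (0, 4), (0, 5), (0, 6), (0, 7), (0, 8), (0, 9), (0, 10), (0, 11), (0, 12), (0, 13), (0, 14), (0, 15), (1, 1), (1, 2), (1, 5), (1, 6), (1, 9), (1, 10), (1, 13), (1, 14), (2, 1), (2, 2), (2, 5), (2, 6), (2, 9), (2, 10), (2, 13), (2, 14), (3, 0), (3, 1), (3, 2), (3, 3), (3, 4), (3, 5), (3, 6), (3, 7), (3, 8), (3, 9), (3, 10), (3, 11), (3, 12), (3, 13), (3, 14), (3, 15)]
Holes: [(0, 0), (0, 1), (0, 2), (0, 3), (0, 4), (0, 5), (0, 6), (0, 7), (0, 8), (0, 9), (0, 10), (0, 11), (0, 12), (0, 13), (0, 14), (0, 15), (1, 1), (1, 2), (1, 5), (1, 6), (1, 9), (1, 10), (1, 13), (1, 14), (2, 1), (2, 2), (2, 5), (2, 6), (2, 9), (2, 10), (2, 13), (2, 14), (3, 0), (3, 1), (3, 2), (3, 3), (3, 4), (3, 5), (3, 6), (3, 7), (3, 8), (3, 9), (3, 10), (3, 11), (3, 12), (3, 13), (3, 14), (3, 15)]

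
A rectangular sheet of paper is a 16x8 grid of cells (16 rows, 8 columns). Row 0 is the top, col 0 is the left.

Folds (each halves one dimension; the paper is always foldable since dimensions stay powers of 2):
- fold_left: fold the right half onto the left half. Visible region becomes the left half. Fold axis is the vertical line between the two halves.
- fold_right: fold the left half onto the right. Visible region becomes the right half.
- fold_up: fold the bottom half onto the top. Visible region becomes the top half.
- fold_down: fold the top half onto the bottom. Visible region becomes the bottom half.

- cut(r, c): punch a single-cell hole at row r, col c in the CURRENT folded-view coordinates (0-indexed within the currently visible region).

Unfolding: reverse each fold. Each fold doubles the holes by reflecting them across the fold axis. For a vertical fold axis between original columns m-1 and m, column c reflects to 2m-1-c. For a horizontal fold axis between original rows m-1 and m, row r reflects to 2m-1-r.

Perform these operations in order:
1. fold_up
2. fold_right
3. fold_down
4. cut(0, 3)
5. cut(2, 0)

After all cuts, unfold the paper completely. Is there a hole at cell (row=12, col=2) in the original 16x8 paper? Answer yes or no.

Answer: no

Derivation:
Op 1 fold_up: fold axis h@8; visible region now rows[0,8) x cols[0,8) = 8x8
Op 2 fold_right: fold axis v@4; visible region now rows[0,8) x cols[4,8) = 8x4
Op 3 fold_down: fold axis h@4; visible region now rows[4,8) x cols[4,8) = 4x4
Op 4 cut(0, 3): punch at orig (4,7); cuts so far [(4, 7)]; region rows[4,8) x cols[4,8) = 4x4
Op 5 cut(2, 0): punch at orig (6,4); cuts so far [(4, 7), (6, 4)]; region rows[4,8) x cols[4,8) = 4x4
Unfold 1 (reflect across h@4): 4 holes -> [(1, 4), (3, 7), (4, 7), (6, 4)]
Unfold 2 (reflect across v@4): 8 holes -> [(1, 3), (1, 4), (3, 0), (3, 7), (4, 0), (4, 7), (6, 3), (6, 4)]
Unfold 3 (reflect across h@8): 16 holes -> [(1, 3), (1, 4), (3, 0), (3, 7), (4, 0), (4, 7), (6, 3), (6, 4), (9, 3), (9, 4), (11, 0), (11, 7), (12, 0), (12, 7), (14, 3), (14, 4)]
Holes: [(1, 3), (1, 4), (3, 0), (3, 7), (4, 0), (4, 7), (6, 3), (6, 4), (9, 3), (9, 4), (11, 0), (11, 7), (12, 0), (12, 7), (14, 3), (14, 4)]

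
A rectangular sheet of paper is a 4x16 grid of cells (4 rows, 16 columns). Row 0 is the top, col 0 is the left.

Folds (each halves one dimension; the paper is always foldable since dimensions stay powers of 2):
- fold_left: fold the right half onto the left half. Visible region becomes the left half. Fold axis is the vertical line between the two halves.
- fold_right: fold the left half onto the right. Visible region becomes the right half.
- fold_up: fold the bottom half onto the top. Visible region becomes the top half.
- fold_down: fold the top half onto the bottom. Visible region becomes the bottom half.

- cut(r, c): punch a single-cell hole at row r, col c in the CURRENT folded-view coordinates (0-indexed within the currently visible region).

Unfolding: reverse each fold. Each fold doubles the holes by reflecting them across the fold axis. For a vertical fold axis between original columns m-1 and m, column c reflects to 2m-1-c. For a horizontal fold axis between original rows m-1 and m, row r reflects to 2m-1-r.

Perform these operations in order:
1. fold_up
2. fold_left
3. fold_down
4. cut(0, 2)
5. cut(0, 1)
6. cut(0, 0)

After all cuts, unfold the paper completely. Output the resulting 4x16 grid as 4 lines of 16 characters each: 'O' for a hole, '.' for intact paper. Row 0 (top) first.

Answer: OOO..........OOO
OOO..........OOO
OOO..........OOO
OOO..........OOO

Derivation:
Op 1 fold_up: fold axis h@2; visible region now rows[0,2) x cols[0,16) = 2x16
Op 2 fold_left: fold axis v@8; visible region now rows[0,2) x cols[0,8) = 2x8
Op 3 fold_down: fold axis h@1; visible region now rows[1,2) x cols[0,8) = 1x8
Op 4 cut(0, 2): punch at orig (1,2); cuts so far [(1, 2)]; region rows[1,2) x cols[0,8) = 1x8
Op 5 cut(0, 1): punch at orig (1,1); cuts so far [(1, 1), (1, 2)]; region rows[1,2) x cols[0,8) = 1x8
Op 6 cut(0, 0): punch at orig (1,0); cuts so far [(1, 0), (1, 1), (1, 2)]; region rows[1,2) x cols[0,8) = 1x8
Unfold 1 (reflect across h@1): 6 holes -> [(0, 0), (0, 1), (0, 2), (1, 0), (1, 1), (1, 2)]
Unfold 2 (reflect across v@8): 12 holes -> [(0, 0), (0, 1), (0, 2), (0, 13), (0, 14), (0, 15), (1, 0), (1, 1), (1, 2), (1, 13), (1, 14), (1, 15)]
Unfold 3 (reflect across h@2): 24 holes -> [(0, 0), (0, 1), (0, 2), (0, 13), (0, 14), (0, 15), (1, 0), (1, 1), (1, 2), (1, 13), (1, 14), (1, 15), (2, 0), (2, 1), (2, 2), (2, 13), (2, 14), (2, 15), (3, 0), (3, 1), (3, 2), (3, 13), (3, 14), (3, 15)]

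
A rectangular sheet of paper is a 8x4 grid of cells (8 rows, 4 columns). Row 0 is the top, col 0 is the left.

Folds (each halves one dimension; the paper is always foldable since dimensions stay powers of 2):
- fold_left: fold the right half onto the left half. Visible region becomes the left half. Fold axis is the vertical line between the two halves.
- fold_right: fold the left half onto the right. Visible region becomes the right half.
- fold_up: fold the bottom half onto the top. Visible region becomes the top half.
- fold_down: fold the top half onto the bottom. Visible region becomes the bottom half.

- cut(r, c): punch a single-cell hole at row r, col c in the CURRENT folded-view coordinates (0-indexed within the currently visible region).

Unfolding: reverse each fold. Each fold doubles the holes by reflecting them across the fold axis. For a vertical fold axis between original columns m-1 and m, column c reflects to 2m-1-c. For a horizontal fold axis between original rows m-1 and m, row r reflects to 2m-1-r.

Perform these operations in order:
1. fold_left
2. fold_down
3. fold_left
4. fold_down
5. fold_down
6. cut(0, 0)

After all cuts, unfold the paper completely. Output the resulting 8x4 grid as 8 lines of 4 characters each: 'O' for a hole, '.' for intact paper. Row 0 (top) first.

Answer: OOOO
OOOO
OOOO
OOOO
OOOO
OOOO
OOOO
OOOO

Derivation:
Op 1 fold_left: fold axis v@2; visible region now rows[0,8) x cols[0,2) = 8x2
Op 2 fold_down: fold axis h@4; visible region now rows[4,8) x cols[0,2) = 4x2
Op 3 fold_left: fold axis v@1; visible region now rows[4,8) x cols[0,1) = 4x1
Op 4 fold_down: fold axis h@6; visible region now rows[6,8) x cols[0,1) = 2x1
Op 5 fold_down: fold axis h@7; visible region now rows[7,8) x cols[0,1) = 1x1
Op 6 cut(0, 0): punch at orig (7,0); cuts so far [(7, 0)]; region rows[7,8) x cols[0,1) = 1x1
Unfold 1 (reflect across h@7): 2 holes -> [(6, 0), (7, 0)]
Unfold 2 (reflect across h@6): 4 holes -> [(4, 0), (5, 0), (6, 0), (7, 0)]
Unfold 3 (reflect across v@1): 8 holes -> [(4, 0), (4, 1), (5, 0), (5, 1), (6, 0), (6, 1), (7, 0), (7, 1)]
Unfold 4 (reflect across h@4): 16 holes -> [(0, 0), (0, 1), (1, 0), (1, 1), (2, 0), (2, 1), (3, 0), (3, 1), (4, 0), (4, 1), (5, 0), (5, 1), (6, 0), (6, 1), (7, 0), (7, 1)]
Unfold 5 (reflect across v@2): 32 holes -> [(0, 0), (0, 1), (0, 2), (0, 3), (1, 0), (1, 1), (1, 2), (1, 3), (2, 0), (2, 1), (2, 2), (2, 3), (3, 0), (3, 1), (3, 2), (3, 3), (4, 0), (4, 1), (4, 2), (4, 3), (5, 0), (5, 1), (5, 2), (5, 3), (6, 0), (6, 1), (6, 2), (6, 3), (7, 0), (7, 1), (7, 2), (7, 3)]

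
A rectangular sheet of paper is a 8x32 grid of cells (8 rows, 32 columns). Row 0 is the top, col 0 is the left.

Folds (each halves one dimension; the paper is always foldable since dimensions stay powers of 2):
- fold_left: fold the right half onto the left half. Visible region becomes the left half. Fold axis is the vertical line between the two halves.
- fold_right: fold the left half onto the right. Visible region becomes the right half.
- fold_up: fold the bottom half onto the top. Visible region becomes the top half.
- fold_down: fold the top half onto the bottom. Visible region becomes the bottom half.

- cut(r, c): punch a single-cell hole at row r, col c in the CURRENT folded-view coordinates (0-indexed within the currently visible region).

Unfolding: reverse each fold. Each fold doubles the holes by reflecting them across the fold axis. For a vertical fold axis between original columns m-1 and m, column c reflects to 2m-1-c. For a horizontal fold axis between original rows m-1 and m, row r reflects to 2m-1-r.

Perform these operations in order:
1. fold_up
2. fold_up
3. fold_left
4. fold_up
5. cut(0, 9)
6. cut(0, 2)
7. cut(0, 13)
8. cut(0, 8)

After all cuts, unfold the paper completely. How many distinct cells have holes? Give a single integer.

Op 1 fold_up: fold axis h@4; visible region now rows[0,4) x cols[0,32) = 4x32
Op 2 fold_up: fold axis h@2; visible region now rows[0,2) x cols[0,32) = 2x32
Op 3 fold_left: fold axis v@16; visible region now rows[0,2) x cols[0,16) = 2x16
Op 4 fold_up: fold axis h@1; visible region now rows[0,1) x cols[0,16) = 1x16
Op 5 cut(0, 9): punch at orig (0,9); cuts so far [(0, 9)]; region rows[0,1) x cols[0,16) = 1x16
Op 6 cut(0, 2): punch at orig (0,2); cuts so far [(0, 2), (0, 9)]; region rows[0,1) x cols[0,16) = 1x16
Op 7 cut(0, 13): punch at orig (0,13); cuts so far [(0, 2), (0, 9), (0, 13)]; region rows[0,1) x cols[0,16) = 1x16
Op 8 cut(0, 8): punch at orig (0,8); cuts so far [(0, 2), (0, 8), (0, 9), (0, 13)]; region rows[0,1) x cols[0,16) = 1x16
Unfold 1 (reflect across h@1): 8 holes -> [(0, 2), (0, 8), (0, 9), (0, 13), (1, 2), (1, 8), (1, 9), (1, 13)]
Unfold 2 (reflect across v@16): 16 holes -> [(0, 2), (0, 8), (0, 9), (0, 13), (0, 18), (0, 22), (0, 23), (0, 29), (1, 2), (1, 8), (1, 9), (1, 13), (1, 18), (1, 22), (1, 23), (1, 29)]
Unfold 3 (reflect across h@2): 32 holes -> [(0, 2), (0, 8), (0, 9), (0, 13), (0, 18), (0, 22), (0, 23), (0, 29), (1, 2), (1, 8), (1, 9), (1, 13), (1, 18), (1, 22), (1, 23), (1, 29), (2, 2), (2, 8), (2, 9), (2, 13), (2, 18), (2, 22), (2, 23), (2, 29), (3, 2), (3, 8), (3, 9), (3, 13), (3, 18), (3, 22), (3, 23), (3, 29)]
Unfold 4 (reflect across h@4): 64 holes -> [(0, 2), (0, 8), (0, 9), (0, 13), (0, 18), (0, 22), (0, 23), (0, 29), (1, 2), (1, 8), (1, 9), (1, 13), (1, 18), (1, 22), (1, 23), (1, 29), (2, 2), (2, 8), (2, 9), (2, 13), (2, 18), (2, 22), (2, 23), (2, 29), (3, 2), (3, 8), (3, 9), (3, 13), (3, 18), (3, 22), (3, 23), (3, 29), (4, 2), (4, 8), (4, 9), (4, 13), (4, 18), (4, 22), (4, 23), (4, 29), (5, 2), (5, 8), (5, 9), (5, 13), (5, 18), (5, 22), (5, 23), (5, 29), (6, 2), (6, 8), (6, 9), (6, 13), (6, 18), (6, 22), (6, 23), (6, 29), (7, 2), (7, 8), (7, 9), (7, 13), (7, 18), (7, 22), (7, 23), (7, 29)]

Answer: 64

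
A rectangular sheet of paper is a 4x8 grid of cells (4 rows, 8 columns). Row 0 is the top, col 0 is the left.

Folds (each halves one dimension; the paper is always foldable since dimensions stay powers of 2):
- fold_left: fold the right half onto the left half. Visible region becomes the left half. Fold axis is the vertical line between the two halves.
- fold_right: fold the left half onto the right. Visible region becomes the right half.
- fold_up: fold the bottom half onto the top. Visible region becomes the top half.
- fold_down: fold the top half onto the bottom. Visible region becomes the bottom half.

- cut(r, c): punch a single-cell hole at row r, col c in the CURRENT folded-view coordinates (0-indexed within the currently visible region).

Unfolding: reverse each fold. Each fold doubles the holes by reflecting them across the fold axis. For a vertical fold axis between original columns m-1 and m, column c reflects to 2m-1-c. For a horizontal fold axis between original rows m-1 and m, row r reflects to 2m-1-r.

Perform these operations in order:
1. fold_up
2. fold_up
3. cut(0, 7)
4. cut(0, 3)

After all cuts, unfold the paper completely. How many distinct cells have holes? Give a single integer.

Op 1 fold_up: fold axis h@2; visible region now rows[0,2) x cols[0,8) = 2x8
Op 2 fold_up: fold axis h@1; visible region now rows[0,1) x cols[0,8) = 1x8
Op 3 cut(0, 7): punch at orig (0,7); cuts so far [(0, 7)]; region rows[0,1) x cols[0,8) = 1x8
Op 4 cut(0, 3): punch at orig (0,3); cuts so far [(0, 3), (0, 7)]; region rows[0,1) x cols[0,8) = 1x8
Unfold 1 (reflect across h@1): 4 holes -> [(0, 3), (0, 7), (1, 3), (1, 7)]
Unfold 2 (reflect across h@2): 8 holes -> [(0, 3), (0, 7), (1, 3), (1, 7), (2, 3), (2, 7), (3, 3), (3, 7)]

Answer: 8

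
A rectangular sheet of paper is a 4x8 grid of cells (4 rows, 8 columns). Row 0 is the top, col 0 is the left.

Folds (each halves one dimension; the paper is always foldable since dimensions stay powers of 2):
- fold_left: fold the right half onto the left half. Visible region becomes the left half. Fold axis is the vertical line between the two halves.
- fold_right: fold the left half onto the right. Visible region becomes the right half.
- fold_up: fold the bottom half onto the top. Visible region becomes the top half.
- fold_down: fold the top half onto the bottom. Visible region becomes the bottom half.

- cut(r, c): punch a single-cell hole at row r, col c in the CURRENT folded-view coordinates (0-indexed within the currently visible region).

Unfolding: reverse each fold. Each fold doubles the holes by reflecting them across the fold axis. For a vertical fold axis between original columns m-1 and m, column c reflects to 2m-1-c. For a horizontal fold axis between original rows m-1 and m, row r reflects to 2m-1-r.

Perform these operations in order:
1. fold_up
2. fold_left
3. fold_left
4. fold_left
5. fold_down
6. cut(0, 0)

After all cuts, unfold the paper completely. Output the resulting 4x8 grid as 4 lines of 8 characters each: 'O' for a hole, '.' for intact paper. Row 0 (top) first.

Op 1 fold_up: fold axis h@2; visible region now rows[0,2) x cols[0,8) = 2x8
Op 2 fold_left: fold axis v@4; visible region now rows[0,2) x cols[0,4) = 2x4
Op 3 fold_left: fold axis v@2; visible region now rows[0,2) x cols[0,2) = 2x2
Op 4 fold_left: fold axis v@1; visible region now rows[0,2) x cols[0,1) = 2x1
Op 5 fold_down: fold axis h@1; visible region now rows[1,2) x cols[0,1) = 1x1
Op 6 cut(0, 0): punch at orig (1,0); cuts so far [(1, 0)]; region rows[1,2) x cols[0,1) = 1x1
Unfold 1 (reflect across h@1): 2 holes -> [(0, 0), (1, 0)]
Unfold 2 (reflect across v@1): 4 holes -> [(0, 0), (0, 1), (1, 0), (1, 1)]
Unfold 3 (reflect across v@2): 8 holes -> [(0, 0), (0, 1), (0, 2), (0, 3), (1, 0), (1, 1), (1, 2), (1, 3)]
Unfold 4 (reflect across v@4): 16 holes -> [(0, 0), (0, 1), (0, 2), (0, 3), (0, 4), (0, 5), (0, 6), (0, 7), (1, 0), (1, 1), (1, 2), (1, 3), (1, 4), (1, 5), (1, 6), (1, 7)]
Unfold 5 (reflect across h@2): 32 holes -> [(0, 0), (0, 1), (0, 2), (0, 3), (0, 4), (0, 5), (0, 6), (0, 7), (1, 0), (1, 1), (1, 2), (1, 3), (1, 4), (1, 5), (1, 6), (1, 7), (2, 0), (2, 1), (2, 2), (2, 3), (2, 4), (2, 5), (2, 6), (2, 7), (3, 0), (3, 1), (3, 2), (3, 3), (3, 4), (3, 5), (3, 6), (3, 7)]

Answer: OOOOOOOO
OOOOOOOO
OOOOOOOO
OOOOOOOO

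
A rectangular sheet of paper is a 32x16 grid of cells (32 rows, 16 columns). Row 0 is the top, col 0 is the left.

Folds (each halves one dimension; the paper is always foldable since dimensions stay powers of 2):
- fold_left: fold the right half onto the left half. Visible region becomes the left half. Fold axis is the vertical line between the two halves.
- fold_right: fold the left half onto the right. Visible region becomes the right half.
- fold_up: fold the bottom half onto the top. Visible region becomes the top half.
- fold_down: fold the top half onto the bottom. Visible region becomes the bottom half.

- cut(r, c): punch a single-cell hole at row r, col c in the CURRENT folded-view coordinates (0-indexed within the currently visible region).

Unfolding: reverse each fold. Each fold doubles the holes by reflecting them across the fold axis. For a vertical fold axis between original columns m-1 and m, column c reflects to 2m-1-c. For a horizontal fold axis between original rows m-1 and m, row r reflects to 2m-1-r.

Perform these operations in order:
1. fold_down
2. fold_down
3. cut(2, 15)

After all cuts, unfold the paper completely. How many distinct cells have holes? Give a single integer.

Answer: 4

Derivation:
Op 1 fold_down: fold axis h@16; visible region now rows[16,32) x cols[0,16) = 16x16
Op 2 fold_down: fold axis h@24; visible region now rows[24,32) x cols[0,16) = 8x16
Op 3 cut(2, 15): punch at orig (26,15); cuts so far [(26, 15)]; region rows[24,32) x cols[0,16) = 8x16
Unfold 1 (reflect across h@24): 2 holes -> [(21, 15), (26, 15)]
Unfold 2 (reflect across h@16): 4 holes -> [(5, 15), (10, 15), (21, 15), (26, 15)]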